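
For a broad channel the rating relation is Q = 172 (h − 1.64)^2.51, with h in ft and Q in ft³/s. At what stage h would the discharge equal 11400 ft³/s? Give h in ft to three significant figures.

h − h₀ = (Q/C)^(1/b) = (11400/172)^(1/2.51) = 5.317 ft
h = 1.64 + 5.317 = 6.957 ft

6.96 ft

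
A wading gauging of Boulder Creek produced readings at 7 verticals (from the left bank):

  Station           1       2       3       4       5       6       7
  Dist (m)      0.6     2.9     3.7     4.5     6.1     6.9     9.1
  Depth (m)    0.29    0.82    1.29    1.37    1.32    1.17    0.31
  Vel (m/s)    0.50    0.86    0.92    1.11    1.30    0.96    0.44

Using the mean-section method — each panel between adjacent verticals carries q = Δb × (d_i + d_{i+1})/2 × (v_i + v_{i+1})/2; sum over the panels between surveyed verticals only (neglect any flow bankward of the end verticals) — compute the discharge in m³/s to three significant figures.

Panel 1-2: Δb = 2.3 m, d̄ = (0.29+0.82)/2 = 0.555, v̄ = (0.50+0.86)/2 = 0.68 → q = 2.3×0.555×0.68 = 0.8680 m³/s
Panel 2-3: Δb = 0.8 m, d̄ = (0.82+1.29)/2 = 1.055, v̄ = (0.86+0.92)/2 = 0.89 → q = 0.8×1.055×0.89 = 0.7512 m³/s
Panel 3-4: Δb = 0.8 m, d̄ = (1.29+1.37)/2 = 1.33, v̄ = (0.92+1.11)/2 = 1.015 → q = 0.8×1.33×1.015 = 1.080 m³/s
Panel 4-5: Δb = 1.6 m, d̄ = (1.37+1.32)/2 = 1.345, v̄ = (1.11+1.30)/2 = 1.205 → q = 1.6×1.345×1.205 = 2.593 m³/s
Panel 5-6: Δb = 0.8 m, d̄ = (1.32+1.17)/2 = 1.245, v̄ = (1.30+0.96)/2 = 1.13 → q = 0.8×1.245×1.13 = 1.125 m³/s
Panel 6-7: Δb = 2.2 m, d̄ = (1.17+0.31)/2 = 0.74, v̄ = (0.96+0.44)/2 = 0.7 → q = 2.2×0.74×0.7 = 1.140 m³/s
Q = Σ q = 7.557 m³/s

7.56 m³/s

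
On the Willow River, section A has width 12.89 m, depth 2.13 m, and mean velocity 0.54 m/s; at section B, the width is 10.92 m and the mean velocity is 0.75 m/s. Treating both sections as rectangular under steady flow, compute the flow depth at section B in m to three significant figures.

1.81 m

Q = A₁V₁ = (12.89×2.13) × 0.54 = 14.83 m³/s
d₂ = Q/(b₂ V₂) = 14.83/(10.92×0.75) = 1.810 m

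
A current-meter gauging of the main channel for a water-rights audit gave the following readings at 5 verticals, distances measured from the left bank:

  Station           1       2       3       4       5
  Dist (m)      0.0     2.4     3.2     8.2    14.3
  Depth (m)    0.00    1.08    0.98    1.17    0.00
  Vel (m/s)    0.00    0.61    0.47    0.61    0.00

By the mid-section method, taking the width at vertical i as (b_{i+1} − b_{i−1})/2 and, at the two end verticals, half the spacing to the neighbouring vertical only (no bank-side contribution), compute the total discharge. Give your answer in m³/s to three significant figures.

w_2 = (3.2 − 0.0)/2 = 1.6 m; q_2 = 0.61 × 1.08 × 1.6 = 1.054 m³/s
w_3 = (8.2 − 2.4)/2 = 2.9 m; q_3 = 0.47 × 0.98 × 2.9 = 1.336 m³/s
w_4 = (14.3 − 3.2)/2 = 5.55 m; q_4 = 0.61 × 1.17 × 5.55 = 3.961 m³/s
Stations 1, 5 contribute zero (depth or velocity is 0).
Q = Σ qᵢ = 6.351 m³/s

6.35 m³/s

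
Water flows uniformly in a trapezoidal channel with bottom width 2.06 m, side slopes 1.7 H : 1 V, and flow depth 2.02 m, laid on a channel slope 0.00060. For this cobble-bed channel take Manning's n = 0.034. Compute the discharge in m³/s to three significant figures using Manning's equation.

A = (b + z·y)·y = (2.06 + 1.7×2.02)×2.02 = 11.10 m²
P = b + 2y√(1+z²) = 2.06 + 2×2.02×√(1+1.7²) = 10.03 m
R = A/P = 11.10/10.03 = 1.107 m
Q = (1/n)·A·R^(2/3)·S^(1/2) = (1/0.034) × 11.10 × 1.107^(2/3) × 0.00060^(1/2) = 8.554 m³/s

8.55 m³/s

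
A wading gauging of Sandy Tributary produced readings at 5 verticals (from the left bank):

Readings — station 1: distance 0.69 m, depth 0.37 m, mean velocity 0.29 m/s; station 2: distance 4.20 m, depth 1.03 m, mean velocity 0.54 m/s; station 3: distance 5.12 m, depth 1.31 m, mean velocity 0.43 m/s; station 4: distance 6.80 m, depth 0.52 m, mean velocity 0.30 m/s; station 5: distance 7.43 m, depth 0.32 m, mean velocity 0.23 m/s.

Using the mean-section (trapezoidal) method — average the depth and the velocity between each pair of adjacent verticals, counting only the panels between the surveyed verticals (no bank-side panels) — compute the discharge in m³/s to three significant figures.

Panel 1-2: Δb = 3.51 m, d̄ = (0.37+1.03)/2 = 0.7, v̄ = (0.29+0.54)/2 = 0.415 → q = 3.51×0.7×0.415 = 1.020 m³/s
Panel 2-3: Δb = 0.92 m, d̄ = (1.03+1.31)/2 = 1.17, v̄ = (0.54+0.43)/2 = 0.485 → q = 0.92×1.17×0.485 = 0.5221 m³/s
Panel 3-4: Δb = 1.68 m, d̄ = (1.31+0.52)/2 = 0.915, v̄ = (0.43+0.30)/2 = 0.365 → q = 1.68×0.915×0.365 = 0.5611 m³/s
Panel 4-5: Δb = 0.63 m, d̄ = (0.52+0.32)/2 = 0.42, v̄ = (0.30+0.23)/2 = 0.265 → q = 0.63×0.42×0.265 = 0.07012 m³/s
Q = Σ q = 2.173 m³/s

2.17 m³/s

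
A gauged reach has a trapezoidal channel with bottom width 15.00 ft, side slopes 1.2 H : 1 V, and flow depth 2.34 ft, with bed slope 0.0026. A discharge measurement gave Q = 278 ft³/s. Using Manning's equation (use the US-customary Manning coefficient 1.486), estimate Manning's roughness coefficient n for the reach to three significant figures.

A = (b + z·y)·y = (15.00 + 1.2×2.34)×2.34 = 41.67 ft²
P = b + 2y√(1+z²) = 15.00 + 2×2.34×√(1+1.2²) = 22.31 ft
R = A/P = 41.67/22.31 = 1.868 ft
n = (1.486/Q)·A·R^(2/3)·S^(1/2) = (1.486/278) × 41.67 × 1.517 × 0.05099 = 0.01723

0.0172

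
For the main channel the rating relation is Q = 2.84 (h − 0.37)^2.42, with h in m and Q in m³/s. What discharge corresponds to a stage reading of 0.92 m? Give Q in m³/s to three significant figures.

0.668 m³/s

Q = 2.84 × (0.92 − 0.37)^2.42 = 2.84 × 0.55^2.42 = 0.6683 m³/s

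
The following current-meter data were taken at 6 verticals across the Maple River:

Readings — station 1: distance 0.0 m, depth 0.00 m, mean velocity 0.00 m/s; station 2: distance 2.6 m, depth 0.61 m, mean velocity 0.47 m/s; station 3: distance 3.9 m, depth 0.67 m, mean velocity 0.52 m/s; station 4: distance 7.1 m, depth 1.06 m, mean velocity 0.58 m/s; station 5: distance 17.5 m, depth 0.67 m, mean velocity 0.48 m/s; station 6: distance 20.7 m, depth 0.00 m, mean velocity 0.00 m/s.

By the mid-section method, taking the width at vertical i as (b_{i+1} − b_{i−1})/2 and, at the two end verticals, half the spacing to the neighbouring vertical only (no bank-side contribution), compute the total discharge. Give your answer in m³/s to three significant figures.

w_2 = (3.9 − 0.0)/2 = 1.95 m; q_2 = 0.47 × 0.61 × 1.95 = 0.5591 m³/s
w_3 = (7.1 − 2.6)/2 = 2.25 m; q_3 = 0.52 × 0.67 × 2.25 = 0.7839 m³/s
w_4 = (17.5 − 3.9)/2 = 6.8 m; q_4 = 0.58 × 1.06 × 6.8 = 4.181 m³/s
w_5 = (20.7 − 7.1)/2 = 6.8 m; q_5 = 0.48 × 0.67 × 6.8 = 2.187 m³/s
Stations 1, 6 contribute zero (depth or velocity is 0).
Q = Σ qᵢ = 7.710 m³/s

7.71 m³/s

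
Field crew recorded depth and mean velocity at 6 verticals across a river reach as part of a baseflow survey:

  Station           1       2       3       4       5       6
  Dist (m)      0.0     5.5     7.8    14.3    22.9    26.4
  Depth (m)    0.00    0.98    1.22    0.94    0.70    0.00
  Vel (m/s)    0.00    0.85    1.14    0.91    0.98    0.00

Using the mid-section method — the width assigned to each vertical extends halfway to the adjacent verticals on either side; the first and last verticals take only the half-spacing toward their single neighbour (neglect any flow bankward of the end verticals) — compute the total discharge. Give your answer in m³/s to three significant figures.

w_2 = (7.8 − 0.0)/2 = 3.9 m; q_2 = 0.85 × 0.98 × 3.9 = 3.249 m³/s
w_3 = (14.3 − 5.5)/2 = 4.4 m; q_3 = 1.14 × 1.22 × 4.4 = 6.120 m³/s
w_4 = (22.9 − 7.8)/2 = 7.55 m; q_4 = 0.91 × 0.94 × 7.55 = 6.458 m³/s
w_5 = (26.4 − 14.3)/2 = 6.05 m; q_5 = 0.98 × 0.70 × 6.05 = 4.150 m³/s
Stations 1, 6 contribute zero (depth or velocity is 0).
Q = Σ qᵢ = 19.98 m³/s

20.0 m³/s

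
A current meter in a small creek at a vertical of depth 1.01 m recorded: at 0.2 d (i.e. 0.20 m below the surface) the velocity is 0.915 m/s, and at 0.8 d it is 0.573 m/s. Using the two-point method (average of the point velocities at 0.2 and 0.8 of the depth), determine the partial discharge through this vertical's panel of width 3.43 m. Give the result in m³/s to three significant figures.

v̄ = (0.915 + 0.573) / 2 = 0.7440 m/s
q = v̄ × d × w = 0.7440 × 1.01 × 3.43 = 2.577 m³/s

2.58 m³/s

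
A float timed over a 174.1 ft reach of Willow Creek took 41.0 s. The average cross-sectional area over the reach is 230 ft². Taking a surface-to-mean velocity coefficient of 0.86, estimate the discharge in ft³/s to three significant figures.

840 ft³/s

v_surface = L / t̄ = 174.1 / 41 = 4.246 ft/s
v_mean = 0.86 × 4.246 = 3.652 ft/s
Q = A × v_mean = 230 × 3.652 = 839.9 ft³/s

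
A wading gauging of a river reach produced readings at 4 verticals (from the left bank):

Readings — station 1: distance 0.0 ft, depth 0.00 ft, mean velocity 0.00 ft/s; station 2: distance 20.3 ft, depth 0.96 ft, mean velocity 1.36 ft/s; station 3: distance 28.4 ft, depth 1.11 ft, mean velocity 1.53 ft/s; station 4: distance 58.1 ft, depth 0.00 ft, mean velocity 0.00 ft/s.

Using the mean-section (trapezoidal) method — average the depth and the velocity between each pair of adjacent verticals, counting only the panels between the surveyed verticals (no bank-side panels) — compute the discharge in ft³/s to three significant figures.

Panel 1-2: Δb = 20.3 ft, d̄ = (0.00+0.96)/2 = 0.48, v̄ = (0.00+1.36)/2 = 0.68 → q = 20.3×0.48×0.68 = 6.626 ft³/s
Panel 2-3: Δb = 8.1 ft, d̄ = (0.96+1.11)/2 = 1.035, v̄ = (1.36+1.53)/2 = 1.445 → q = 8.1×1.035×1.445 = 12.11 ft³/s
Panel 3-4: Δb = 29.7 ft, d̄ = (1.11+0.00)/2 = 0.555, v̄ = (1.53+0.00)/2 = 0.765 → q = 29.7×0.555×0.765 = 12.61 ft³/s
Q = Σ q = 31.35 ft³/s

31.3 ft³/s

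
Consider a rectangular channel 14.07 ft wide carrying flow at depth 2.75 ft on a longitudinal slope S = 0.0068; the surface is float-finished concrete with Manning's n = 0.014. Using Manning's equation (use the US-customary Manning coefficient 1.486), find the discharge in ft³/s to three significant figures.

A = b·y = 14.07 × 2.75 = 38.69 ft²
P = b + 2y = 14.07 + 2×2.75 = 19.57 ft
R = A/P = 38.69/19.57 = 1.977 ft
Q = (1.486/n)·A·R^(2/3)·S^(1/2) = (1.486/0.014) × 38.69 × 1.977^(2/3) × 0.0068^(1/2) = 533.5 ft³/s

533 ft³/s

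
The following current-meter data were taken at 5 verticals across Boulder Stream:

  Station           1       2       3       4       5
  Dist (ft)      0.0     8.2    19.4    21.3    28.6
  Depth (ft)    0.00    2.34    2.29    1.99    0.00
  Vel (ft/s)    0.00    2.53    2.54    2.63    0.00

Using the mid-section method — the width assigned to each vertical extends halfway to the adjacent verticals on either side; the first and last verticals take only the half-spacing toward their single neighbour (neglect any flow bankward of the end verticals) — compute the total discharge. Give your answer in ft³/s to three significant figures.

w_2 = (19.4 − 0.0)/2 = 9.7 ft; q_2 = 2.53 × 2.34 × 9.7 = 57.43 ft³/s
w_3 = (21.3 − 8.2)/2 = 6.55 ft; q_3 = 2.54 × 2.29 × 6.55 = 38.10 ft³/s
w_4 = (28.6 − 19.4)/2 = 4.6 ft; q_4 = 2.63 × 1.99 × 4.6 = 24.08 ft³/s
Stations 1, 5 contribute zero (depth or velocity is 0).
Q = Σ qᵢ = 119.6 ft³/s

120 ft³/s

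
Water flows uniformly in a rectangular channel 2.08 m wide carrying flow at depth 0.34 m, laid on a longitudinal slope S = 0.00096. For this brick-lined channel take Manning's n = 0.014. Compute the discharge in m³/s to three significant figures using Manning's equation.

0.631 m³/s

A = b·y = 2.08 × 0.34 = 0.7072 m²
P = b + 2y = 2.08 + 2×0.34 = 2.760 m
R = A/P = 0.7072/2.760 = 0.2562 m
Q = (1/n)·A·R^(2/3)·S^(1/2) = (1/0.014) × 0.7072 × 0.2562^(2/3) × 0.00096^(1/2) = 0.6314 m³/s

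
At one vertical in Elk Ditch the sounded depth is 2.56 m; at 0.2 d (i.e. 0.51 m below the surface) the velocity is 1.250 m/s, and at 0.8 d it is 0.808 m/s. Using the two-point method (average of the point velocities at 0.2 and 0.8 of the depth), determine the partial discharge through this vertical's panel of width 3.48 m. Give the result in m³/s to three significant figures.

9.17 m³/s

v̄ = (1.250 + 0.808) / 2 = 1.029 m/s
q = v̄ × d × w = 1.029 × 2.56 × 3.48 = 9.167 m³/s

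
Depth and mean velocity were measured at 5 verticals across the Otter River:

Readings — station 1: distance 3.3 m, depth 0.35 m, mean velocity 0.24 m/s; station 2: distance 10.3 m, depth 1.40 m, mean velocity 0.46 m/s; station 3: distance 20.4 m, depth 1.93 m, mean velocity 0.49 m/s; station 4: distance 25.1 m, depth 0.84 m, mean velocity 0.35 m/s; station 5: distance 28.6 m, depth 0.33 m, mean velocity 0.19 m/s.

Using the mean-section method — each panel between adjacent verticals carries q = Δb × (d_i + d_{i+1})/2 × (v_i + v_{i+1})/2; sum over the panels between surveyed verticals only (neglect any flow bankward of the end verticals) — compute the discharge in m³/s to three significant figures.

Panel 1-2: Δb = 7 m, d̄ = (0.35+1.40)/2 = 0.875, v̄ = (0.24+0.46)/2 = 0.35 → q = 7×0.875×0.35 = 2.144 m³/s
Panel 2-3: Δb = 10.1 m, d̄ = (1.40+1.93)/2 = 1.665, v̄ = (0.46+0.49)/2 = 0.475 → q = 10.1×1.665×0.475 = 7.988 m³/s
Panel 3-4: Δb = 4.7 m, d̄ = (1.93+0.84)/2 = 1.385, v̄ = (0.49+0.35)/2 = 0.42 → q = 4.7×1.385×0.42 = 2.734 m³/s
Panel 4-5: Δb = 3.5 m, d̄ = (0.84+0.33)/2 = 0.585, v̄ = (0.35+0.19)/2 = 0.27 → q = 3.5×0.585×0.27 = 0.5528 m³/s
Q = Σ q = 13.42 m³/s

13.4 m³/s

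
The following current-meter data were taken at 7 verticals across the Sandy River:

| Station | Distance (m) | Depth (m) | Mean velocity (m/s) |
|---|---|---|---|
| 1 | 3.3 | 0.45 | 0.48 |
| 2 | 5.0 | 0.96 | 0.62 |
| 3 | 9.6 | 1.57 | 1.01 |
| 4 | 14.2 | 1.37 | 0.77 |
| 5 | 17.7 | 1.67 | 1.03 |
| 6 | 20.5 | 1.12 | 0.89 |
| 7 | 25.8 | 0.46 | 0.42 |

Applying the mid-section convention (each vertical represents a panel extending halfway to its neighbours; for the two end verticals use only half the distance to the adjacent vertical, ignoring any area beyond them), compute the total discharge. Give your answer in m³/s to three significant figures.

23.6 m³/s

w_1 = (5.0 − 3.3)/2 = 0.85 m; q_1 = 0.48 × 0.45 × 0.85 = 0.1836 m³/s
w_2 = (9.6 − 3.3)/2 = 3.15 m; q_2 = 0.62 × 0.96 × 3.15 = 1.875 m³/s
w_3 = (14.2 − 5.0)/2 = 4.6 m; q_3 = 1.01 × 1.57 × 4.6 = 7.294 m³/s
w_4 = (17.7 − 9.6)/2 = 4.05 m; q_4 = 0.77 × 1.37 × 4.05 = 4.272 m³/s
w_5 = (20.5 − 14.2)/2 = 3.15 m; q_5 = 1.03 × 1.67 × 3.15 = 5.418 m³/s
w_6 = (25.8 − 17.7)/2 = 4.05 m; q_6 = 0.89 × 1.12 × 4.05 = 4.037 m³/s
w_7 = (25.8 − 20.5)/2 = 2.65 m; q_7 = 0.42 × 0.46 × 2.65 = 0.5120 m³/s
Q = Σ qᵢ = 23.59 m³/s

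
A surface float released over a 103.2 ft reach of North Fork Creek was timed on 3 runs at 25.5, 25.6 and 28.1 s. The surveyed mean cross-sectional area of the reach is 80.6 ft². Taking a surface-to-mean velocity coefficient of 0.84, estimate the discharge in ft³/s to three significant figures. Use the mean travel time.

t̄ = (25.5 + 25.6 + 28.1) / 3 = 26.4 s
v_surface = L / t̄ = 103.2 / 26.4 = 3.909 ft/s
v_mean = 0.84 × 3.909 = 3.284 ft/s
Q = A × v_mean = 80.6 × 3.284 = 264.7 ft³/s

265 ft³/s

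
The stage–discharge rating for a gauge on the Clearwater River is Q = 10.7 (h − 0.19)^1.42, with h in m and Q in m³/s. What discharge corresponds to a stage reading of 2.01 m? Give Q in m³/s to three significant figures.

Q = 10.7 × (2.01 − 0.19)^1.42 = 10.7 × 1.82^1.42 = 25.04 m³/s

25.0 m³/s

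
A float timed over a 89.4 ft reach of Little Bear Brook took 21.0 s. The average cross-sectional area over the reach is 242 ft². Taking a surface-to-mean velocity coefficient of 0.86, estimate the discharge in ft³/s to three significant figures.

v_surface = L / t̄ = 89.4 / 21 = 4.257 ft/s
v_mean = 0.86 × 4.257 = 3.661 ft/s
Q = A × v_mean = 242 × 3.661 = 886.0 ft³/s

886 ft³/s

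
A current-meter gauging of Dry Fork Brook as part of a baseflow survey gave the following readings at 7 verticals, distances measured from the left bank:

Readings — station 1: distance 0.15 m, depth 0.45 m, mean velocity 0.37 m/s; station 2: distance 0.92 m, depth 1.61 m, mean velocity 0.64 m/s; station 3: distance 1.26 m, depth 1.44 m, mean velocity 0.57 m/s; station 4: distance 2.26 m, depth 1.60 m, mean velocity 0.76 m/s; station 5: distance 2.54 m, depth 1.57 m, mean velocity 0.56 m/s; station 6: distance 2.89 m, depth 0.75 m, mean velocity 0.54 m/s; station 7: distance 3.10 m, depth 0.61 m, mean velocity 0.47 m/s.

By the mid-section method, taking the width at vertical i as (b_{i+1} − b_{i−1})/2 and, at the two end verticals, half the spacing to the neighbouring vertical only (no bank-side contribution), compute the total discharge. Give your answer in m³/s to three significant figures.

2.38 m³/s

w_1 = (0.92 − 0.15)/2 = 0.385 m; q_1 = 0.37 × 0.45 × 0.385 = 0.06410 m³/s
w_2 = (1.26 − 0.15)/2 = 0.555 m; q_2 = 0.64 × 1.61 × 0.555 = 0.5719 m³/s
w_3 = (2.26 − 0.92)/2 = 0.67 m; q_3 = 0.57 × 1.44 × 0.67 = 0.5499 m³/s
w_4 = (2.54 − 1.26)/2 = 0.64 m; q_4 = 0.76 × 1.60 × 0.64 = 0.7782 m³/s
w_5 = (2.89 − 2.26)/2 = 0.315 m; q_5 = 0.56 × 1.57 × 0.315 = 0.2769 m³/s
w_6 = (3.10 − 2.54)/2 = 0.28 m; q_6 = 0.54 × 0.75 × 0.28 = 0.1134 m³/s
w_7 = (3.10 − 2.89)/2 = 0.105 m; q_7 = 0.47 × 0.61 × 0.105 = 0.03010 m³/s
Q = Σ qᵢ = 2.385 m³/s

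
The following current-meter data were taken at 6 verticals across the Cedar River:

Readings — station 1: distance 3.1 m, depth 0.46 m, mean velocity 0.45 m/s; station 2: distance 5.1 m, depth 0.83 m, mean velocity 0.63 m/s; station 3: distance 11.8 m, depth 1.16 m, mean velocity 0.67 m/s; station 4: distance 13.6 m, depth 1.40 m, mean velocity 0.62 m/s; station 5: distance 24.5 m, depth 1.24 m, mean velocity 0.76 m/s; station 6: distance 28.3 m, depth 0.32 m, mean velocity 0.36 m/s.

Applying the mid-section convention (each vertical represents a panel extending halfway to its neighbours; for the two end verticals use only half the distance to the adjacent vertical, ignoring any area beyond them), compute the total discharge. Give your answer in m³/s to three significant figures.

18.4 m³/s

w_1 = (5.1 − 3.1)/2 = 1 m; q_1 = 0.45 × 0.46 × 1 = 0.2070 m³/s
w_2 = (11.8 − 3.1)/2 = 4.35 m; q_2 = 0.63 × 0.83 × 4.35 = 2.275 m³/s
w_3 = (13.6 − 5.1)/2 = 4.25 m; q_3 = 0.67 × 1.16 × 4.25 = 3.303 m³/s
w_4 = (24.5 − 11.8)/2 = 6.35 m; q_4 = 0.62 × 1.40 × 6.35 = 5.512 m³/s
w_5 = (28.3 − 13.6)/2 = 7.35 m; q_5 = 0.76 × 1.24 × 7.35 = 6.927 m³/s
w_6 = (28.3 − 24.5)/2 = 1.9 m; q_6 = 0.36 × 0.32 × 1.9 = 0.2189 m³/s
Q = Σ qᵢ = 18.44 m³/s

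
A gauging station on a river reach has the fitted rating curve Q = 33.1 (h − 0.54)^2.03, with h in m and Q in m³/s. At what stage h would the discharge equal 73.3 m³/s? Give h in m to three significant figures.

h − h₀ = (Q/C)^(1/b) = (73.3/33.1)^(1/2.03) = 1.479 m
h = 0.54 + 1.479 = 2.019 m

2.02 m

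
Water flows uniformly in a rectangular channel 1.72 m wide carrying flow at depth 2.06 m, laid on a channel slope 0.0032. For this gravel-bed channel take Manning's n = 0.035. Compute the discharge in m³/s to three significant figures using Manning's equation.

A = b·y = 1.72 × 2.06 = 3.543 m²
P = b + 2y = 1.72 + 2×2.06 = 5.840 m
R = A/P = 3.543/5.840 = 0.6067 m
Q = (1/n)·A·R^(2/3)·S^(1/2) = (1/0.035) × 3.543 × 0.6067^(2/3) × 0.0032^(1/2) = 4.104 m³/s

4.10 m³/s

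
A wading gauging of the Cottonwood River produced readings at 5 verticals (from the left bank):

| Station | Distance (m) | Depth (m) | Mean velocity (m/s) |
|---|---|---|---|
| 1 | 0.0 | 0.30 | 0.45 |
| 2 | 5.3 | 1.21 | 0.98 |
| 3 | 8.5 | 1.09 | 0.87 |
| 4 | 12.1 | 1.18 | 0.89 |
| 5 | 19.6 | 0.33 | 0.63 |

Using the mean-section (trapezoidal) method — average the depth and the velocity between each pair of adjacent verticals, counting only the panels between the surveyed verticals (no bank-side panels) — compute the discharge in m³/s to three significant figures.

14.2 m³/s

Panel 1-2: Δb = 5.3 m, d̄ = (0.30+1.21)/2 = 0.755, v̄ = (0.45+0.98)/2 = 0.715 → q = 5.3×0.755×0.715 = 2.861 m³/s
Panel 2-3: Δb = 3.2 m, d̄ = (1.21+1.09)/2 = 1.15, v̄ = (0.98+0.87)/2 = 0.925 → q = 3.2×1.15×0.925 = 3.404 m³/s
Panel 3-4: Δb = 3.6 m, d̄ = (1.09+1.18)/2 = 1.135, v̄ = (0.87+0.89)/2 = 0.88 → q = 3.6×1.135×0.88 = 3.596 m³/s
Panel 4-5: Δb = 7.5 m, d̄ = (1.18+0.33)/2 = 0.755, v̄ = (0.89+0.63)/2 = 0.76 → q = 7.5×0.755×0.76 = 4.304 m³/s
Q = Σ q = 14.16 m³/s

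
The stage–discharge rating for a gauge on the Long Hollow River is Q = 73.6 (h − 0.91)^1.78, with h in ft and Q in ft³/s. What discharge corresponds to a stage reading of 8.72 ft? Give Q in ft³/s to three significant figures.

Q = 73.6 × (8.72 − 0.91)^1.78 = 73.6 × 7.81^1.78 = 2856 ft³/s

2860 ft³/s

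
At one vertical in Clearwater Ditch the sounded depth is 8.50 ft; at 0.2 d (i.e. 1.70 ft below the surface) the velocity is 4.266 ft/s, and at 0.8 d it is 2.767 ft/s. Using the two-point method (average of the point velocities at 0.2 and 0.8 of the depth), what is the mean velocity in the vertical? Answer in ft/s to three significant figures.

3.52 ft/s

v̄ = (4.266 + 2.767) / 2 = 3.517 ft/s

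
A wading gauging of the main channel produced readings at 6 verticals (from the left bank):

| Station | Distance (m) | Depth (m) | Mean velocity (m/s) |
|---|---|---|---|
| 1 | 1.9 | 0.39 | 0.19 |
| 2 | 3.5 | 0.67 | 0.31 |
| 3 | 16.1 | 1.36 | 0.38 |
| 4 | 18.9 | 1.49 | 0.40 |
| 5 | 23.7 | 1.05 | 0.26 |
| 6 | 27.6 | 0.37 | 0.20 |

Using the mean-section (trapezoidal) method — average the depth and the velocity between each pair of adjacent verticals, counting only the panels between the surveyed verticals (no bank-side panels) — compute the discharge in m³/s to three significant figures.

8.83 m³/s

Panel 1-2: Δb = 1.6 m, d̄ = (0.39+0.67)/2 = 0.53, v̄ = (0.19+0.31)/2 = 0.25 → q = 1.6×0.53×0.25 = 0.2120 m³/s
Panel 2-3: Δb = 12.6 m, d̄ = (0.67+1.36)/2 = 1.015, v̄ = (0.31+0.38)/2 = 0.345 → q = 12.6×1.015×0.345 = 4.412 m³/s
Panel 3-4: Δb = 2.8 m, d̄ = (1.36+1.49)/2 = 1.425, v̄ = (0.38+0.40)/2 = 0.39 → q = 2.8×1.425×0.39 = 1.556 m³/s
Panel 4-5: Δb = 4.8 m, d̄ = (1.49+1.05)/2 = 1.27, v̄ = (0.40+0.26)/2 = 0.33 → q = 4.8×1.27×0.33 = 2.012 m³/s
Panel 5-6: Δb = 3.9 m, d̄ = (1.05+0.37)/2 = 0.71, v̄ = (0.26+0.20)/2 = 0.23 → q = 3.9×0.71×0.23 = 0.6369 m³/s
Q = Σ q = 8.829 m³/s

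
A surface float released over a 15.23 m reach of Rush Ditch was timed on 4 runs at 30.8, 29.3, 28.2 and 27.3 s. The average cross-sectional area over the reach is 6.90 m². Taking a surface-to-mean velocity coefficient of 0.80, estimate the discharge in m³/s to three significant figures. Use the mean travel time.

t̄ = (30.8 + 29.3 + 28.2 + 27.3) / 4 = 28.9 s
v_surface = L / t̄ = 15.23 / 28.9 = 0.5270 m/s
v_mean = 0.80 × 0.5270 = 0.4216 m/s
Q = A × v_mean = 6.90 × 0.4216 = 2.909 m³/s

2.91 m³/s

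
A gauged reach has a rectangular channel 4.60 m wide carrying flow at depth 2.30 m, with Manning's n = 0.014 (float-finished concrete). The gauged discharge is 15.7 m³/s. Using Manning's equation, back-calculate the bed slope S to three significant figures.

A = b·y = 4.60 × 2.30 = 10.58 m²
P = b + 2y = 4.60 + 2×2.30 = 9.200 m
R = A/P = 10.58/9.200 = 1.150 m
S = (Q·n / (1·A·R^(2/3)))² = (15.7×0.014 / (1×10.58×1.098))² = 0.0003582

0.000358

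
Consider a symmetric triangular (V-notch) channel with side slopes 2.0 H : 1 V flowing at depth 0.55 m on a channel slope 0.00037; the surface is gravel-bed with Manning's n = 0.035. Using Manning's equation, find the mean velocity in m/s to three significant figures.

A = z·y² = 2.0×0.55² = 0.6050 m²
P = 2y√(1+z²) = 2×0.55×√(1+2.0²) = 2.460 m
R = A/P = 0.6050/2.460 = 0.2460 m
Q = (1/n)·A·R^(2/3)·S^(1/2) = (1/0.035) × 0.6050 × 0.2460^(2/3) × 0.00037^(1/2) = 0.1305 m³/s
V = Q/A = 0.1305/0.6050 = 0.2158 m/s

0.216 m/s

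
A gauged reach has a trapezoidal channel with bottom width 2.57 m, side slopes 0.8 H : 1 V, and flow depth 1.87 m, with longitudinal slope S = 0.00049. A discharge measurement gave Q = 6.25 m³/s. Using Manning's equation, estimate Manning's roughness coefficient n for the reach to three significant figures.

A = (b + z·y)·y = (2.57 + 0.8×1.87)×1.87 = 7.603 m²
P = b + 2y√(1+z²) = 2.57 + 2×1.87×√(1+0.8²) = 7.360 m
R = A/P = 7.603/7.360 = 1.033 m
n = (1/Q)·A·R^(2/3)·S^(1/2) = (1/6.25) × 7.603 × 1.022 × 0.02214 = 0.02752

0.0275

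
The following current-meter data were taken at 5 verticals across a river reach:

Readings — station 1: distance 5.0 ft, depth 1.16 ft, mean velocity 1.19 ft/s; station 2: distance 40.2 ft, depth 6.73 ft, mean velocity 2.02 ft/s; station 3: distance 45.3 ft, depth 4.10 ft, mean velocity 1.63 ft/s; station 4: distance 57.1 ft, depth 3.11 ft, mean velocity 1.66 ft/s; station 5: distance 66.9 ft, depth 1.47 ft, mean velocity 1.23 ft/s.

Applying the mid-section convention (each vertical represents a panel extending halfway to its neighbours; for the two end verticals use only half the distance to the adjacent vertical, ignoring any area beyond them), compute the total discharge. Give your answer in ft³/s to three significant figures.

w_1 = (40.2 − 5.0)/2 = 17.6 ft; q_1 = 1.19 × 1.16 × 17.6 = 24.30 ft³/s
w_2 = (45.3 − 5.0)/2 = 20.15 ft; q_2 = 2.02 × 6.73 × 20.15 = 273.9 ft³/s
w_3 = (57.1 − 40.2)/2 = 8.45 ft; q_3 = 1.63 × 4.10 × 8.45 = 56.47 ft³/s
w_4 = (66.9 − 45.3)/2 = 10.8 ft; q_4 = 1.66 × 3.11 × 10.8 = 55.76 ft³/s
w_5 = (66.9 − 57.1)/2 = 4.9 ft; q_5 = 1.23 × 1.47 × 4.9 = 8.860 ft³/s
Q = Σ qᵢ = 419.3 ft³/s

419 ft³/s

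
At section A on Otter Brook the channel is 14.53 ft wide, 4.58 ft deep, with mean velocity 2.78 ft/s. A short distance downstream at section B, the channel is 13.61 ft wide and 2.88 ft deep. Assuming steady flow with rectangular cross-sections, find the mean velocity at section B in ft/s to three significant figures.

Q = A₁V₁ = (14.53×4.58) × 2.78 = 185.0 ft³/s
A₂ = 13.61 × 2.88 = 39.20 ft²
V₂ = Q/A₂ = 185.0/39.20 = 4.720 ft/s

4.72 ft/s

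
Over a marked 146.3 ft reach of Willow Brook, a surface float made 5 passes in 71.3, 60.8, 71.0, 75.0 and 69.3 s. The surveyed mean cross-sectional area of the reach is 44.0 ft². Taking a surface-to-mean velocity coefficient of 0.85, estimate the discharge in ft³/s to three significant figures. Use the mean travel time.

78.8 ft³/s

t̄ = (71.3 + 60.8 + 71.0 + 75.0 + 69.3) / 5 = 69.48 s
v_surface = L / t̄ = 146.3 / 69.48 = 2.106 ft/s
v_mean = 0.85 × 2.106 = 1.790 ft/s
Q = A × v_mean = 44.0 × 1.790 = 78.75 ft³/s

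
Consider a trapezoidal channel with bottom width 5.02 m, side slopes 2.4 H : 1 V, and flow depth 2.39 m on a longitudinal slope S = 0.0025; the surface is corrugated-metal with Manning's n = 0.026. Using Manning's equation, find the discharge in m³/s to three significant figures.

64.0 m³/s

A = (b + z·y)·y = (5.02 + 2.4×2.39)×2.39 = 25.71 m²
P = b + 2y√(1+z²) = 5.02 + 2×2.39×√(1+2.4²) = 17.45 m
R = A/P = 25.71/17.45 = 1.473 m
Q = (1/n)·A·R^(2/3)·S^(1/2) = (1/0.026) × 25.71 × 1.473^(2/3) × 0.0025^(1/2) = 64.01 m³/s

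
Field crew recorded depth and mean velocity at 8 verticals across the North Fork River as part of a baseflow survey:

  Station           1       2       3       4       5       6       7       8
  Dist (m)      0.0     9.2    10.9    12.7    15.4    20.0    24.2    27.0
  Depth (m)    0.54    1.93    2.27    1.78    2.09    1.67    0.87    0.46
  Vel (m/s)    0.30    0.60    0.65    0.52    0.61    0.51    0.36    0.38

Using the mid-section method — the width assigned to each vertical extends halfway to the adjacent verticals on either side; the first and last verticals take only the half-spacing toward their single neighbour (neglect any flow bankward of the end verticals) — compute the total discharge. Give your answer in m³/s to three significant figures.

w_1 = (9.2 − 0.0)/2 = 4.6 m; q_1 = 0.30 × 0.54 × 4.6 = 0.7452 m³/s
w_2 = (10.9 − 0.0)/2 = 5.45 m; q_2 = 0.60 × 1.93 × 5.45 = 6.311 m³/s
w_3 = (12.7 − 9.2)/2 = 1.75 m; q_3 = 0.65 × 2.27 × 1.75 = 2.582 m³/s
w_4 = (15.4 − 10.9)/2 = 2.25 m; q_4 = 0.52 × 1.78 × 2.25 = 2.083 m³/s
w_5 = (20.0 − 12.7)/2 = 3.65 m; q_5 = 0.61 × 2.09 × 3.65 = 4.653 m³/s
w_6 = (24.2 − 15.4)/2 = 4.4 m; q_6 = 0.51 × 1.67 × 4.4 = 3.747 m³/s
w_7 = (27.0 − 20.0)/2 = 3.5 m; q_7 = 0.36 × 0.87 × 3.5 = 1.096 m³/s
w_8 = (27.0 − 24.2)/2 = 1.4 m; q_8 = 0.38 × 0.46 × 1.4 = 0.2447 m³/s
Q = Σ qᵢ = 21.46 m³/s

21.5 m³/s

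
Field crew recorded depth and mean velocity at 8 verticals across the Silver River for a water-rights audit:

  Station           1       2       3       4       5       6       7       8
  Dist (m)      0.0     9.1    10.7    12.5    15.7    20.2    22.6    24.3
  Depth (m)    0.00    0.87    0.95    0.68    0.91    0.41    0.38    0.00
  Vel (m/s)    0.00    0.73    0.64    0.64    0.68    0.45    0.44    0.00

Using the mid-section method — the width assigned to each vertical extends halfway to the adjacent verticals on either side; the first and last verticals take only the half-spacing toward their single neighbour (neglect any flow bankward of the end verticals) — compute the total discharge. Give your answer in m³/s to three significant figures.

8.88 m³/s

w_2 = (10.7 − 0.0)/2 = 5.35 m; q_2 = 0.73 × 0.87 × 5.35 = 3.398 m³/s
w_3 = (12.5 − 9.1)/2 = 1.7 m; q_3 = 0.64 × 0.95 × 1.7 = 1.034 m³/s
w_4 = (15.7 − 10.7)/2 = 2.5 m; q_4 = 0.64 × 0.68 × 2.5 = 1.088 m³/s
w_5 = (20.2 − 12.5)/2 = 3.85 m; q_5 = 0.68 × 0.91 × 3.85 = 2.382 m³/s
w_6 = (22.6 − 15.7)/2 = 3.45 m; q_6 = 0.45 × 0.41 × 3.45 = 0.6365 m³/s
w_7 = (24.3 − 20.2)/2 = 2.05 m; q_7 = 0.44 × 0.38 × 2.05 = 0.3428 m³/s
Stations 1, 8 contribute zero (depth or velocity is 0).
Q = Σ qᵢ = 8.881 m³/s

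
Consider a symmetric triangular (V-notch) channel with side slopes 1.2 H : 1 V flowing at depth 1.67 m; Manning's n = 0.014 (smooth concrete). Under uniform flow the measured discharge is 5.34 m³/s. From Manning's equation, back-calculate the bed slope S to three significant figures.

0.000902

A = z·y² = 1.2×1.67² = 3.347 m²
P = 2y√(1+z²) = 2×1.67×√(1+1.2²) = 5.217 m
R = A/P = 3.347/5.217 = 0.6415 m
S = (Q·n / (1·A·R^(2/3)))² = (5.34×0.014 / (1×3.347×0.7438))² = 0.0009020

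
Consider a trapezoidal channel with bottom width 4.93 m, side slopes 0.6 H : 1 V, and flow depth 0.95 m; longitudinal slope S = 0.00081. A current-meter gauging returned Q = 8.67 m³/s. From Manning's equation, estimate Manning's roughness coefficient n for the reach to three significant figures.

A = (b + z·y)·y = (4.93 + 0.6×0.95)×0.95 = 5.225 m²
P = b + 2y√(1+z²) = 4.93 + 2×0.95×√(1+0.6²) = 7.146 m
R = A/P = 5.225/7.146 = 0.7312 m
n = (1/Q)·A·R^(2/3)·S^(1/2) = (1/8.67) × 5.225 × 0.8116 × 0.02846 = 0.01392

0.0139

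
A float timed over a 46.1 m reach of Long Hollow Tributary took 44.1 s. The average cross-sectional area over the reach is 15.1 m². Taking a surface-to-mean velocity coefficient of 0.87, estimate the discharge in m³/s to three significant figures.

13.7 m³/s

v_surface = L / t̄ = 46.1 / 44.1 = 1.045 m/s
v_mean = 0.87 × 1.045 = 0.9095 m/s
Q = A × v_mean = 15.1 × 0.9095 = 13.73 m³/s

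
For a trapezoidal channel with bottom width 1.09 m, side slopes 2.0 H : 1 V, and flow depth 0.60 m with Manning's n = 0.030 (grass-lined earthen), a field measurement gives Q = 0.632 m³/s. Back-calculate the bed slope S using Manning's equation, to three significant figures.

0.000732

A = (b + z·y)·y = (1.09 + 2.0×0.60)×0.60 = 1.374 m²
P = b + 2y√(1+z²) = 1.09 + 2×0.60×√(1+2.0²) = 3.773 m
R = A/P = 1.374/3.773 = 0.3641 m
S = (Q·n / (1·A·R^(2/3)))² = (0.632×0.030 / (1×1.374×0.5099))² = 0.0007323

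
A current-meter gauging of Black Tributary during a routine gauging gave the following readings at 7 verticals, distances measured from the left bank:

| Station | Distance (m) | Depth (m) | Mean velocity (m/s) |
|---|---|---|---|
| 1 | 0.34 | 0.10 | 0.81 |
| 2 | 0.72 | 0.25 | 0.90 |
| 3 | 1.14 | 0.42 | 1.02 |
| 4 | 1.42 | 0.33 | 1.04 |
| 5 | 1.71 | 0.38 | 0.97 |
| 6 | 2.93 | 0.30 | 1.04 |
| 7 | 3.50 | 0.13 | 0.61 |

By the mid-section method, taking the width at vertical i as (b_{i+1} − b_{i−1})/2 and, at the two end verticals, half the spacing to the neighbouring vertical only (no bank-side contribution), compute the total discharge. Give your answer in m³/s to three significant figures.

0.933 m³/s

w_1 = (0.72 − 0.34)/2 = 0.19 m; q_1 = 0.81 × 0.10 × 0.19 = 0.01539 m³/s
w_2 = (1.14 − 0.34)/2 = 0.4 m; q_2 = 0.90 × 0.25 × 0.4 = 0.09000 m³/s
w_3 = (1.42 − 0.72)/2 = 0.35 m; q_3 = 1.02 × 0.42 × 0.35 = 0.1499 m³/s
w_4 = (1.71 − 1.14)/2 = 0.285 m; q_4 = 1.04 × 0.33 × 0.285 = 0.09781 m³/s
w_5 = (2.93 − 1.42)/2 = 0.755 m; q_5 = 0.97 × 0.38 × 0.755 = 0.2783 m³/s
w_6 = (3.50 − 1.71)/2 = 0.895 m; q_6 = 1.04 × 0.30 × 0.895 = 0.2792 m³/s
w_7 = (3.50 − 2.93)/2 = 0.285 m; q_7 = 0.61 × 0.13 × 0.285 = 0.02260 m³/s
Q = Σ qᵢ = 0.9333 m³/s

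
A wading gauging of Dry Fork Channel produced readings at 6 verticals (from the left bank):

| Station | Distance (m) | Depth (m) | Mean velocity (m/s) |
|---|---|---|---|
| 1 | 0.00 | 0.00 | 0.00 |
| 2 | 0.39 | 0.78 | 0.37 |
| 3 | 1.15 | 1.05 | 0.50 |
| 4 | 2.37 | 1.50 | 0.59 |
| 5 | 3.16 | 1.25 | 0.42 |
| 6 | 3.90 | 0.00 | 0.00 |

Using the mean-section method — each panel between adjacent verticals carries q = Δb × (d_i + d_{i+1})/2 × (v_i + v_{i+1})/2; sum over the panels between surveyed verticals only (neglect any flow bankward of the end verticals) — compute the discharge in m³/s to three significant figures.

1.82 m³/s

Panel 1-2: Δb = 0.39 m, d̄ = (0.00+0.78)/2 = 0.39, v̄ = (0.00+0.37)/2 = 0.185 → q = 0.39×0.39×0.185 = 0.02814 m³/s
Panel 2-3: Δb = 0.76 m, d̄ = (0.78+1.05)/2 = 0.915, v̄ = (0.37+0.50)/2 = 0.435 → q = 0.76×0.915×0.435 = 0.3025 m³/s
Panel 3-4: Δb = 1.22 m, d̄ = (1.05+1.50)/2 = 1.275, v̄ = (0.50+0.59)/2 = 0.545 → q = 1.22×1.275×0.545 = 0.8477 m³/s
Panel 4-5: Δb = 0.79 m, d̄ = (1.50+1.25)/2 = 1.375, v̄ = (0.59+0.42)/2 = 0.505 → q = 0.79×1.375×0.505 = 0.5486 m³/s
Panel 5-6: Δb = 0.74 m, d̄ = (1.25+0.00)/2 = 0.625, v̄ = (0.42+0.00)/2 = 0.21 → q = 0.74×0.625×0.21 = 0.09713 m³/s
Q = Σ q = 1.824 m³/s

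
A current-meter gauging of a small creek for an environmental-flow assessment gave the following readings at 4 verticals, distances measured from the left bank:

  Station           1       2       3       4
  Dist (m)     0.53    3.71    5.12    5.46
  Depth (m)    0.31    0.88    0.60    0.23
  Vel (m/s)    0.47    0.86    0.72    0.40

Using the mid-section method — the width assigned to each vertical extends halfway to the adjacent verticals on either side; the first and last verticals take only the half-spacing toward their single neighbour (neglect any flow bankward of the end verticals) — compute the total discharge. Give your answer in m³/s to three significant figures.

2.36 m³/s

w_1 = (3.71 − 0.53)/2 = 1.59 m; q_1 = 0.47 × 0.31 × 1.59 = 0.2317 m³/s
w_2 = (5.12 − 0.53)/2 = 2.295 m; q_2 = 0.86 × 0.88 × 2.295 = 1.737 m³/s
w_3 = (5.46 − 3.71)/2 = 0.875 m; q_3 = 0.72 × 0.60 × 0.875 = 0.3780 m³/s
w_4 = (5.46 − 5.12)/2 = 0.17 m; q_4 = 0.40 × 0.23 × 0.17 = 0.01564 m³/s
Q = Σ qᵢ = 2.362 m³/s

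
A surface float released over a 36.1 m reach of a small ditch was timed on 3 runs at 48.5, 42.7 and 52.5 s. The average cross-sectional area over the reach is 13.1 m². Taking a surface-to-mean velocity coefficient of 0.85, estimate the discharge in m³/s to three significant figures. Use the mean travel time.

8.39 m³/s

t̄ = (48.5 + 42.7 + 52.5) / 3 = 47.9 s
v_surface = L / t̄ = 36.1 / 47.9 = 0.7537 m/s
v_mean = 0.85 × 0.7537 = 0.6406 m/s
Q = A × v_mean = 13.1 × 0.6406 = 8.392 m³/s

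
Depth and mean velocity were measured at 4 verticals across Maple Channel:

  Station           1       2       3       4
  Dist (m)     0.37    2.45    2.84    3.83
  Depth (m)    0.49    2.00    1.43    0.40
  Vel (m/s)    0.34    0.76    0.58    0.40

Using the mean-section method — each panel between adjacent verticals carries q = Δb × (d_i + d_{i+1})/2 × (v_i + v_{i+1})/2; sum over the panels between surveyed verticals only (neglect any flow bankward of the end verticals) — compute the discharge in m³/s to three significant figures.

2.32 m³/s

Panel 1-2: Δb = 2.08 m, d̄ = (0.49+2.00)/2 = 1.245, v̄ = (0.34+0.76)/2 = 0.55 → q = 2.08×1.245×0.55 = 1.424 m³/s
Panel 2-3: Δb = 0.39 m, d̄ = (2.00+1.43)/2 = 1.715, v̄ = (0.76+0.58)/2 = 0.67 → q = 0.39×1.715×0.67 = 0.4481 m³/s
Panel 3-4: Δb = 0.99 m, d̄ = (1.43+0.40)/2 = 0.915, v̄ = (0.58+0.40)/2 = 0.49 → q = 0.99×0.915×0.49 = 0.4439 m³/s
Q = Σ q = 2.316 m³/s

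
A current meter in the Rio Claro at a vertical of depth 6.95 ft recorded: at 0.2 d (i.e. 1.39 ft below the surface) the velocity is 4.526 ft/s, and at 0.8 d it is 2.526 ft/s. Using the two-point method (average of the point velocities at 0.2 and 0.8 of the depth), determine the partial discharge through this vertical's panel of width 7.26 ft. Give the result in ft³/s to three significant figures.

v̄ = (4.526 + 2.526) / 2 = 3.526 ft/s
q = v̄ × d × w = 3.526 × 6.95 × 7.26 = 177.9 ft³/s

178 ft³/s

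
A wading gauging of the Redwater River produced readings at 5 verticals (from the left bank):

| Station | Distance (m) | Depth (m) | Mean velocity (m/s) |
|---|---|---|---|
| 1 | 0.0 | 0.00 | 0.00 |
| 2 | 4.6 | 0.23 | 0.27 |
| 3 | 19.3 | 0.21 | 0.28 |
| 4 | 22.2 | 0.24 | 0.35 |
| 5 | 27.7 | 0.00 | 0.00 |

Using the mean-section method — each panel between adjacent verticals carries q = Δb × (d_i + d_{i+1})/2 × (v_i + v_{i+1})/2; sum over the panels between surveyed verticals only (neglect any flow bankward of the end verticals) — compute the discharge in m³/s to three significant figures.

1.28 m³/s

Panel 1-2: Δb = 4.6 m, d̄ = (0.00+0.23)/2 = 0.115, v̄ = (0.00+0.27)/2 = 0.135 → q = 4.6×0.115×0.135 = 0.07142 m³/s
Panel 2-3: Δb = 14.7 m, d̄ = (0.23+0.21)/2 = 0.22, v̄ = (0.27+0.28)/2 = 0.275 → q = 14.7×0.22×0.275 = 0.8894 m³/s
Panel 3-4: Δb = 2.9 m, d̄ = (0.21+0.24)/2 = 0.225, v̄ = (0.28+0.35)/2 = 0.315 → q = 2.9×0.225×0.315 = 0.2055 m³/s
Panel 4-5: Δb = 5.5 m, d̄ = (0.24+0.00)/2 = 0.12, v̄ = (0.35+0.00)/2 = 0.175 → q = 5.5×0.12×0.175 = 0.1155 m³/s
Q = Σ q = 1.282 m³/s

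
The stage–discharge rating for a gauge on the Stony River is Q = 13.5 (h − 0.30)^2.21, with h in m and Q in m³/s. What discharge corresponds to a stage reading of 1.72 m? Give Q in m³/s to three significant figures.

Q = 13.5 × (1.72 − 0.30)^2.21 = 13.5 × 1.42^2.21 = 29.30 m³/s

29.3 m³/s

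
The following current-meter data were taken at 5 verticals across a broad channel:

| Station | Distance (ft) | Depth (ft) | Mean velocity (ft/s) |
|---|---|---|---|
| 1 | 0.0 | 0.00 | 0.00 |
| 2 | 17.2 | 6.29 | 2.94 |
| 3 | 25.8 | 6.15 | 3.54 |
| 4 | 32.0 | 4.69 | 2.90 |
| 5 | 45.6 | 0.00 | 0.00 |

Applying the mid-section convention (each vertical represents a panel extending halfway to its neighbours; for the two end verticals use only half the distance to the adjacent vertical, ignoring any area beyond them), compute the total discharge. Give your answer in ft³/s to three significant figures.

w_2 = (25.8 − 0.0)/2 = 12.9 ft; q_2 = 2.94 × 6.29 × 12.9 = 238.6 ft³/s
w_3 = (32.0 − 17.2)/2 = 7.4 ft; q_3 = 3.54 × 6.15 × 7.4 = 161.1 ft³/s
w_4 = (45.6 − 25.8)/2 = 9.9 ft; q_4 = 2.90 × 4.69 × 9.9 = 134.6 ft³/s
Stations 1, 5 contribute zero (depth or velocity is 0).
Q = Σ qᵢ = 534.3 ft³/s

534 ft³/s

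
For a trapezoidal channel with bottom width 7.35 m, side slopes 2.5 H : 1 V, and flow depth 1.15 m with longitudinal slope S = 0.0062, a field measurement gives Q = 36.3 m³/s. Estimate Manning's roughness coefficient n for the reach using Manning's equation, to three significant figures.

A = (b + z·y)·y = (7.35 + 2.5×1.15)×1.15 = 11.76 m²
P = b + 2y√(1+z²) = 7.35 + 2×1.15×√(1+2.5²) = 13.54 m
R = A/P = 11.76/13.54 = 0.8683 m
n = (1/Q)·A·R^(2/3)·S^(1/2) = (1/36.3) × 11.76 × 0.9101 × 0.07874 = 0.02321

0.0232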